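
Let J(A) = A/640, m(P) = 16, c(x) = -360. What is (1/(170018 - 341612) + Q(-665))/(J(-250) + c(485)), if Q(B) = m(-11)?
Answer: -87856096/1978907805 ≈ -0.044396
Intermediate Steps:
J(A) = A/640 (J(A) = A*(1/640) = A/640)
Q(B) = 16
(1/(170018 - 341612) + Q(-665))/(J(-250) + c(485)) = (1/(170018 - 341612) + 16)/((1/640)*(-250) - 360) = (1/(-171594) + 16)/(-25/64 - 360) = (-1/171594 + 16)/(-23065/64) = (2745503/171594)*(-64/23065) = -87856096/1978907805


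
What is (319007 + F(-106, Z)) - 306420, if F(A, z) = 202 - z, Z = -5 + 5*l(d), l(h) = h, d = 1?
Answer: 12789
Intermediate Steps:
Z = 0 (Z = -5 + 5*1 = -5 + 5 = 0)
(319007 + F(-106, Z)) - 306420 = (319007 + (202 - 1*0)) - 306420 = (319007 + (202 + 0)) - 306420 = (319007 + 202) - 306420 = 319209 - 306420 = 12789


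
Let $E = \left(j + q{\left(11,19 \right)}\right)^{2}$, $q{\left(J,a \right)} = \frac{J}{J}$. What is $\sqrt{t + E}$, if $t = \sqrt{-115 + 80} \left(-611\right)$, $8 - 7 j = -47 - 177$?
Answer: $\frac{\sqrt{57121 - 29939 i \sqrt{35}}}{7} \approx 49.819 - 36.279 i$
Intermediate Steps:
$q{\left(J,a \right)} = 1$
$j = \frac{232}{7}$ ($j = \frac{8}{7} - \frac{-47 - 177}{7} = \frac{8}{7} - -32 = \frac{8}{7} + 32 = \frac{232}{7} \approx 33.143$)
$E = \frac{57121}{49}$ ($E = \left(\frac{232}{7} + 1\right)^{2} = \left(\frac{239}{7}\right)^{2} = \frac{57121}{49} \approx 1165.7$)
$t = - 611 i \sqrt{35}$ ($t = \sqrt{-35} \left(-611\right) = i \sqrt{35} \left(-611\right) = - 611 i \sqrt{35} \approx - 3614.7 i$)
$\sqrt{t + E} = \sqrt{- 611 i \sqrt{35} + \frac{57121}{49}} = \sqrt{\frac{57121}{49} - 611 i \sqrt{35}}$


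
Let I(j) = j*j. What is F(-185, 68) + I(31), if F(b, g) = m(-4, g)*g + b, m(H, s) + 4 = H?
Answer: 232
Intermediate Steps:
m(H, s) = -4 + H
I(j) = j²
F(b, g) = b - 8*g (F(b, g) = (-4 - 4)*g + b = -8*g + b = b - 8*g)
F(-185, 68) + I(31) = (-185 - 8*68) + 31² = (-185 - 544) + 961 = -729 + 961 = 232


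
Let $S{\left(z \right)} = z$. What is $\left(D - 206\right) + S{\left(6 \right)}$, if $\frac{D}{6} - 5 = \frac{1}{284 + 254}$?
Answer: $- \frac{45727}{269} \approx -169.99$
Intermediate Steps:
$D = \frac{8073}{269}$ ($D = 30 + \frac{6}{284 + 254} = 30 + \frac{6}{538} = 30 + 6 \cdot \frac{1}{538} = 30 + \frac{3}{269} = \frac{8073}{269} \approx 30.011$)
$\left(D - 206\right) + S{\left(6 \right)} = \left(\frac{8073}{269} - 206\right) + 6 = - \frac{47341}{269} + 6 = - \frac{45727}{269}$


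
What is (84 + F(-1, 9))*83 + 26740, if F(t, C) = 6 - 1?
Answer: 34127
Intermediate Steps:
F(t, C) = 5
(84 + F(-1, 9))*83 + 26740 = (84 + 5)*83 + 26740 = 89*83 + 26740 = 7387 + 26740 = 34127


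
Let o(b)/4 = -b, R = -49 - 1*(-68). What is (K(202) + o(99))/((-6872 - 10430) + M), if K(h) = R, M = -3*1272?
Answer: 377/21118 ≈ 0.017852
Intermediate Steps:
M = -3816
R = 19 (R = -49 + 68 = 19)
o(b) = -4*b (o(b) = 4*(-b) = -4*b)
K(h) = 19
(K(202) + o(99))/((-6872 - 10430) + M) = (19 - 4*99)/((-6872 - 10430) - 3816) = (19 - 396)/(-17302 - 3816) = -377/(-21118) = -377*(-1/21118) = 377/21118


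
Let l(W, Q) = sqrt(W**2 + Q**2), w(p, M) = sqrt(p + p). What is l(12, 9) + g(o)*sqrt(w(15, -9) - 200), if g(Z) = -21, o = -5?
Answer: 15 - 21*sqrt(-200 + sqrt(30)) ≈ 15.0 - 292.89*I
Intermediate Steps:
w(p, M) = sqrt(2)*sqrt(p) (w(p, M) = sqrt(2*p) = sqrt(2)*sqrt(p))
l(W, Q) = sqrt(Q**2 + W**2)
l(12, 9) + g(o)*sqrt(w(15, -9) - 200) = sqrt(9**2 + 12**2) - 21*sqrt(sqrt(2)*sqrt(15) - 200) = sqrt(81 + 144) - 21*sqrt(sqrt(30) - 200) = sqrt(225) - 21*sqrt(-200 + sqrt(30)) = 15 - 21*sqrt(-200 + sqrt(30))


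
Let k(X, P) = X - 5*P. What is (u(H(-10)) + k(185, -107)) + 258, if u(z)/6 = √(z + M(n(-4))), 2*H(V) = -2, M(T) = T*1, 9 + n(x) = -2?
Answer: 978 + 12*I*√3 ≈ 978.0 + 20.785*I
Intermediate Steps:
n(x) = -11 (n(x) = -9 - 2 = -11)
M(T) = T
H(V) = -1 (H(V) = (½)*(-2) = -1)
u(z) = 6*√(-11 + z) (u(z) = 6*√(z - 11) = 6*√(-11 + z))
(u(H(-10)) + k(185, -107)) + 258 = (6*√(-11 - 1) + (185 - 5*(-107))) + 258 = (6*√(-12) + (185 + 535)) + 258 = (6*(2*I*√3) + 720) + 258 = (12*I*√3 + 720) + 258 = (720 + 12*I*√3) + 258 = 978 + 12*I*√3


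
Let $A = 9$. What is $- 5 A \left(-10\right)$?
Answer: $450$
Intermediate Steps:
$- 5 A \left(-10\right) = \left(-5\right) 9 \left(-10\right) = \left(-45\right) \left(-10\right) = 450$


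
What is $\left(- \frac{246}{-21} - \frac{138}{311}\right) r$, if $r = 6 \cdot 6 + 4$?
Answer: $\frac{981440}{2177} \approx 450.82$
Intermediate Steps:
$r = 40$ ($r = 36 + 4 = 40$)
$\left(- \frac{246}{-21} - \frac{138}{311}\right) r = \left(- \frac{246}{-21} - \frac{138}{311}\right) 40 = \left(\left(-246\right) \left(- \frac{1}{21}\right) - \frac{138}{311}\right) 40 = \left(\frac{82}{7} - \frac{138}{311}\right) 40 = \frac{24536}{2177} \cdot 40 = \frac{981440}{2177}$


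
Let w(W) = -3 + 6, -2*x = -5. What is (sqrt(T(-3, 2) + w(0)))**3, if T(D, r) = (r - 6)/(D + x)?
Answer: 11*sqrt(11) ≈ 36.483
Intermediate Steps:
x = 5/2 (x = -1/2*(-5) = 5/2 ≈ 2.5000)
T(D, r) = (-6 + r)/(5/2 + D) (T(D, r) = (r - 6)/(D + 5/2) = (-6 + r)/(5/2 + D))
w(W) = 3
(sqrt(T(-3, 2) + w(0)))**3 = (sqrt(2*(-6 + 2)/(5 + 2*(-3)) + 3))**3 = (sqrt(2*(-4)/(5 - 6) + 3))**3 = (sqrt(2*(-4)/(-1) + 3))**3 = (sqrt(2*(-1)*(-4) + 3))**3 = (sqrt(8 + 3))**3 = (sqrt(11))**3 = 11*sqrt(11)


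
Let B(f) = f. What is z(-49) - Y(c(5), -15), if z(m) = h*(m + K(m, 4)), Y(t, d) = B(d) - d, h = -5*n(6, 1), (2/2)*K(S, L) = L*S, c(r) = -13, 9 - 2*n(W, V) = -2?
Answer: 13475/2 ≈ 6737.5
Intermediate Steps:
n(W, V) = 11/2 (n(W, V) = 9/2 - ½*(-2) = 9/2 + 1 = 11/2)
K(S, L) = L*S
h = -55/2 (h = -5*11/2 = -55/2 ≈ -27.500)
Y(t, d) = 0 (Y(t, d) = d - d = 0)
z(m) = -275*m/2 (z(m) = -55*(m + 4*m)/2 = -275*m/2)
z(-49) - Y(c(5), -15) = -275/2*(-49) - 1*0 = 13475/2 + 0 = 13475/2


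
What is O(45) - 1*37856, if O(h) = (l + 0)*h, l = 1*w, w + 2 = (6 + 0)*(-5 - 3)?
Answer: -40106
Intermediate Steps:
w = -50 (w = -2 + (6 + 0)*(-5 - 3) = -2 + 6*(-8) = -2 - 48 = -50)
l = -50 (l = 1*(-50) = -50)
O(h) = -50*h (O(h) = (-50 + 0)*h = -50*h)
O(45) - 1*37856 = -50*45 - 1*37856 = -2250 - 37856 = -40106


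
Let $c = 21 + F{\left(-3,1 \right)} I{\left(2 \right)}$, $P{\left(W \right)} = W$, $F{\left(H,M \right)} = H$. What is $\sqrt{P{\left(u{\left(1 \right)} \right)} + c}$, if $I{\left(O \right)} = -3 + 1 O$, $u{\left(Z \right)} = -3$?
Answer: $\sqrt{21} \approx 4.5826$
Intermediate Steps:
$I{\left(O \right)} = -3 + O$
$c = 24$ ($c = 21 - 3 \left(-3 + 2\right) = 21 - -3 = 21 + 3 = 24$)
$\sqrt{P{\left(u{\left(1 \right)} \right)} + c} = \sqrt{-3 + 24} = \sqrt{21}$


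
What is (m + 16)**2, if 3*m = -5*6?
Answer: 36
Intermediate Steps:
m = -10 (m = (-5*6)/3 = (1/3)*(-30) = -10)
(m + 16)**2 = (-10 + 16)**2 = 6**2 = 36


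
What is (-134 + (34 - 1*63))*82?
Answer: -13366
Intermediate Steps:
(-134 + (34 - 1*63))*82 = (-134 + (34 - 63))*82 = (-134 - 29)*82 = -163*82 = -13366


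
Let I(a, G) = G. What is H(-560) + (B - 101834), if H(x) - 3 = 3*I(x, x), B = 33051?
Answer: -70460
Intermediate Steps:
H(x) = 3 + 3*x
H(-560) + (B - 101834) = (3 + 3*(-560)) + (33051 - 101834) = (3 - 1680) - 68783 = -1677 - 68783 = -70460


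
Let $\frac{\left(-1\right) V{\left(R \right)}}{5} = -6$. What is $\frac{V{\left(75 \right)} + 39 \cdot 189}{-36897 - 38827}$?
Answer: $- \frac{7401}{75724} \approx -0.097736$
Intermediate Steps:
$V{\left(R \right)} = 30$ ($V{\left(R \right)} = \left(-5\right) \left(-6\right) = 30$)
$\frac{V{\left(75 \right)} + 39 \cdot 189}{-36897 - 38827} = \frac{30 + 39 \cdot 189}{-36897 - 38827} = \frac{30 + 7371}{-75724} = 7401 \left(- \frac{1}{75724}\right) = - \frac{7401}{75724}$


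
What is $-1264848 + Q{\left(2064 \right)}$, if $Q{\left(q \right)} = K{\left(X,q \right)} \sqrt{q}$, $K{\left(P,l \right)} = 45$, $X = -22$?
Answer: $-1264848 + 180 \sqrt{129} \approx -1.2628 \cdot 10^{6}$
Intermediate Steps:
$Q{\left(q \right)} = 45 \sqrt{q}$
$-1264848 + Q{\left(2064 \right)} = -1264848 + 45 \sqrt{2064} = -1264848 + 45 \cdot 4 \sqrt{129} = -1264848 + 180 \sqrt{129}$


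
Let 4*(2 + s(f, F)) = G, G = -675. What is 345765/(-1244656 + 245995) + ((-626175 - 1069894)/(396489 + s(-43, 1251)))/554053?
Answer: -101233636407894407/292383061314631003 ≈ -0.34624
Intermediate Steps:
s(f, F) = -683/4 (s(f, F) = -2 + (1/4)*(-675) = -2 - 675/4 = -683/4)
345765/(-1244656 + 245995) + ((-626175 - 1069894)/(396489 + s(-43, 1251)))/554053 = 345765/(-1244656 + 245995) + ((-626175 - 1069894)/(396489 - 683/4))/554053 = 345765/(-998661) - 1696069/1585273/4*(1/554053) = 345765*(-1/998661) - 1696069*4/1585273*(1/554053) = -115255/332887 - 6784276/1585273*1/554053 = -115255/332887 - 6784276/878325261469 = -101233636407894407/292383061314631003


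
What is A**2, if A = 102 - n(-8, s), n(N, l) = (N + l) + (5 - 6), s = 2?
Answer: 11881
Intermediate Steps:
n(N, l) = -1 + N + l (n(N, l) = (N + l) - 1 = -1 + N + l)
A = 109 (A = 102 - (-1 - 8 + 2) = 102 - 1*(-7) = 102 + 7 = 109)
A**2 = 109**2 = 11881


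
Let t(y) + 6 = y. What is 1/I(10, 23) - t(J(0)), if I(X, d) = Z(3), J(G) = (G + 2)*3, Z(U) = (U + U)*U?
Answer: 1/18 ≈ 0.055556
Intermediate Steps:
Z(U) = 2*U**2 (Z(U) = (2*U)*U = 2*U**2)
J(G) = 6 + 3*G (J(G) = (2 + G)*3 = 6 + 3*G)
t(y) = -6 + y
I(X, d) = 18 (I(X, d) = 2*3**2 = 2*9 = 18)
1/I(10, 23) - t(J(0)) = 1/18 - (-6 + (6 + 3*0)) = 1/18 - (-6 + (6 + 0)) = 1/18 - (-6 + 6) = 1/18 - 1*0 = 1/18 + 0 = 1/18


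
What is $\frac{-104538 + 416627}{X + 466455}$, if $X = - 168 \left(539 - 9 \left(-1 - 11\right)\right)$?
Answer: $\frac{312089}{357759} \approx 0.87234$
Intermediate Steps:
$X = -108696$ ($X = - 168 \left(539 - -108\right) = - 168 \left(539 + 108\right) = \left(-168\right) 647 = -108696$)
$\frac{-104538 + 416627}{X + 466455} = \frac{-104538 + 416627}{-108696 + 466455} = \frac{312089}{357759}$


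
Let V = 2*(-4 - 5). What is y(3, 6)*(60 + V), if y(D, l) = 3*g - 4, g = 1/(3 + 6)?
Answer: -154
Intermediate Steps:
g = ⅑ (g = 1/9 = ⅑ ≈ 0.11111)
y(D, l) = -11/3 (y(D, l) = 3*(⅑) - 4 = ⅓ - 4 = -11/3)
V = -18 (V = 2*(-9) = -18)
y(3, 6)*(60 + V) = -11*(60 - 18)/3 = -11/3*42 = -154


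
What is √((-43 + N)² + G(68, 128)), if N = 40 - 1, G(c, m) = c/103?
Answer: 2*√44187/103 ≈ 4.0817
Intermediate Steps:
G(c, m) = c/103 (G(c, m) = c*(1/103) = c/103)
N = 39
√((-43 + N)² + G(68, 128)) = √((-43 + 39)² + (1/103)*68) = √((-4)² + 68/103) = √(16 + 68/103) = √(1716/103) = 2*√44187/103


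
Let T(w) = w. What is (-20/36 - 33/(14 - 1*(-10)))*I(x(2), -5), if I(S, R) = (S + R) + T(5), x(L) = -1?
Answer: 139/72 ≈ 1.9306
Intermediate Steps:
I(S, R) = 5 + R + S (I(S, R) = (S + R) + 5 = (R + S) + 5 = 5 + R + S)
(-20/36 - 33/(14 - 1*(-10)))*I(x(2), -5) = (-20/36 - 33/(14 - 1*(-10)))*(5 - 5 - 1) = (-20*1/36 - 33/(14 + 10))*(-1) = (-5/9 - 33/24)*(-1) = (-5/9 - 33*1/24)*(-1) = (-5/9 - 11/8)*(-1) = -139/72*(-1) = 139/72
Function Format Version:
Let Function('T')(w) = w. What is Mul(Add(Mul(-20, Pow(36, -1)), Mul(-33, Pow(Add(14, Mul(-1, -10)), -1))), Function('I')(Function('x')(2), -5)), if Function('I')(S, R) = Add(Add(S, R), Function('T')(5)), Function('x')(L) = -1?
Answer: Rational(139, 72) ≈ 1.9306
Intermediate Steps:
Function('I')(S, R) = Add(5, R, S) (Function('I')(S, R) = Add(Add(S, R), 5) = Add(Add(R, S), 5) = Add(5, R, S))
Mul(Add(Mul(-20, Pow(36, -1)), Mul(-33, Pow(Add(14, Mul(-1, -10)), -1))), Function('I')(Function('x')(2), -5)) = Mul(Add(Mul(-20, Pow(36, -1)), Mul(-33, Pow(Add(14, Mul(-1, -10)), -1))), Add(5, -5, -1)) = Mul(Add(Mul(-20, Rational(1, 36)), Mul(-33, Pow(Add(14, 10), -1))), -1) = Mul(Add(Rational(-5, 9), Mul(-33, Pow(24, -1))), -1) = Mul(Add(Rational(-5, 9), Mul(-33, Rational(1, 24))), -1) = Mul(Add(Rational(-5, 9), Rational(-11, 8)), -1) = Mul(Rational(-139, 72), -1) = Rational(139, 72)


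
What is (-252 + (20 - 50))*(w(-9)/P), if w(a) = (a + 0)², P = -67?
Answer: 22842/67 ≈ 340.93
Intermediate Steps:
w(a) = a²
(-252 + (20 - 50))*(w(-9)/P) = (-252 + (20 - 50))*((-9)²/(-67)) = (-252 - 30)*(81*(-1/67)) = -282*(-81/67) = 22842/67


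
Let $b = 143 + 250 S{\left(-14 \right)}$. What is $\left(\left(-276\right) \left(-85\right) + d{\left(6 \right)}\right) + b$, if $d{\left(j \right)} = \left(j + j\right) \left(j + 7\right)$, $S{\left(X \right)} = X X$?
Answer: $72759$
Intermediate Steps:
$S{\left(X \right)} = X^{2}$
$d{\left(j \right)} = 2 j \left(7 + j\right)$
$b = 49143$ ($b = 143 + 250 \left(-14\right)^{2} = 143 + 250 \cdot 196 = 143 + 49000 = 49143$)
$\left(\left(-276\right) \left(-85\right) + d{\left(6 \right)}\right) + b = \left(\left(-276\right) \left(-85\right) + 2 \cdot 6 \left(7 + 6\right)\right) + 49143 = \left(23460 + 2 \cdot 6 \cdot 13\right) + 49143 = \left(23460 + 156\right) + 49143 = 23616 + 49143 = 72759$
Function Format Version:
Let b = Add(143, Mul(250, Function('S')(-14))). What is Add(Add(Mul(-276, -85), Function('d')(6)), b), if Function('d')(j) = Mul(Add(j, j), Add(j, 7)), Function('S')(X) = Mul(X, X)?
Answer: 72759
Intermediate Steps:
Function('S')(X) = Pow(X, 2)
Function('d')(j) = Mul(2, j, Add(7, j)) (Function('d')(j) = Mul(Mul(2, j), Add(7, j)) = Mul(2, j, Add(7, j)))
b = 49143 (b = Add(143, Mul(250, Pow(-14, 2))) = Add(143, Mul(250, 196)) = Add(143, 49000) = 49143)
Add(Add(Mul(-276, -85), Function('d')(6)), b) = Add(Add(Mul(-276, -85), Mul(2, 6, Add(7, 6))), 49143) = Add(Add(23460, Mul(2, 6, 13)), 49143) = Add(Add(23460, 156), 49143) = Add(23616, 49143) = 72759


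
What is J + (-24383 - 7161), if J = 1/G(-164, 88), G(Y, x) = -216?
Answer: -6813505/216 ≈ -31544.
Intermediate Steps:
J = -1/216 (J = 1/(-216) = -1/216 ≈ -0.0046296)
J + (-24383 - 7161) = -1/216 + (-24383 - 7161) = -1/216 - 31544 = -6813505/216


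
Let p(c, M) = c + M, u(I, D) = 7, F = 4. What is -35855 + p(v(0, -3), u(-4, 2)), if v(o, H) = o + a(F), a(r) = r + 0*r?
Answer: -35844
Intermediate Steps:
a(r) = r (a(r) = r + 0 = r)
v(o, H) = 4 + o (v(o, H) = o + 4 = 4 + o)
p(c, M) = M + c
-35855 + p(v(0, -3), u(-4, 2)) = -35855 + (7 + (4 + 0)) = -35855 + (7 + 4) = -35855 + 11 = -35844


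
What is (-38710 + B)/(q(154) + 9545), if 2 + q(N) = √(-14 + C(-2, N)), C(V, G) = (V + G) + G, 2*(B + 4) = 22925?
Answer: -520122129/182137114 + 54503*√73/91068557 ≈ -2.8505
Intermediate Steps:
B = 22917/2 (B = -4 + (½)*22925 = -4 + 22925/2 = 22917/2 ≈ 11459.)
C(V, G) = V + 2*G (C(V, G) = (G + V) + G = V + 2*G)
q(N) = -2 + √(-16 + 2*N) (q(N) = -2 + √(-14 + (-2 + 2*N)) = -2 + √(-16 + 2*N))
(-38710 + B)/(q(154) + 9545) = (-38710 + 22917/2)/((-2 + √(-16 + 2*154)) + 9545) = -54503/(2*((-2 + √(-16 + 308)) + 9545)) = -54503/(2*((-2 + √292) + 9545)) = -54503/(2*((-2 + 2*√73) + 9545)) = -54503/(2*(9543 + 2*√73))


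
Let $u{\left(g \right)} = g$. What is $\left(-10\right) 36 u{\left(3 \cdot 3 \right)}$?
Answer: $-3240$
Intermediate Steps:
$\left(-10\right) 36 u{\left(3 \cdot 3 \right)} = \left(-10\right) 36 \cdot 3 \cdot 3 = \left(-360\right) 9 = -3240$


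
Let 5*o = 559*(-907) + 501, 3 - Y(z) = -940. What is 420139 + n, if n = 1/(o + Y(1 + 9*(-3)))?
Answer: 210824489778/501797 ≈ 4.2014e+5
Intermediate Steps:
Y(z) = 943 (Y(z) = 3 - 1*(-940) = 3 + 940 = 943)
o = -506512/5 (o = (559*(-907) + 501)/5 = (-507013 + 501)/5 = (1/5)*(-506512) = -506512/5 ≈ -1.0130e+5)
n = -5/501797 (n = 1/(-506512/5 + 943) = 1/(-501797/5) = -5/501797 ≈ -9.9642e-6)
420139 + n = 420139 - 5/501797 = 210824489778/501797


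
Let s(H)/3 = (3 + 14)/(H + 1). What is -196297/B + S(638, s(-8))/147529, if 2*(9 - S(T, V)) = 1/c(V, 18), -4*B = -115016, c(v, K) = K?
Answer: -521266358263/76356879588 ≈ -6.8267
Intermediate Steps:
s(H) = 51/(1 + H) (s(H) = 3*((3 + 14)/(H + 1)) = 3*(17/(1 + H)) = 51/(1 + H))
B = 28754 (B = -1/4*(-115016) = 28754)
S(T, V) = 323/36 (S(T, V) = 9 - 1/2/18 = 9 - 1/2*1/18 = 9 - 1/36 = 323/36)
-196297/B + S(638, s(-8))/147529 = -196297/28754 + (323/36)/147529 = -196297*1/28754 + (323/36)*(1/147529) = -196297/28754 + 323/5311044 = -521266358263/76356879588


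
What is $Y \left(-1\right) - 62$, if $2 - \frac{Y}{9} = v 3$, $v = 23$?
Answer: $541$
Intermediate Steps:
$Y = -603$ ($Y = 18 - 9 \cdot 23 \cdot 3 = 18 - 621 = -603$)
$Y \left(-1\right) - 62 = \left(-603\right) \left(-1\right) - 62 = 603 - 62 = 541$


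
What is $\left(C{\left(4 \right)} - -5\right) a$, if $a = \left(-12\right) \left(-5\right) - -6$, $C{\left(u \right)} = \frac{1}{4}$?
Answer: $\frac{693}{2} \approx 346.5$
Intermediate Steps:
$C{\left(u \right)} = \frac{1}{4}$
$a = 66$ ($a = 60 + 6 = 66$)
$\left(C{\left(4 \right)} - -5\right) a = \left(\frac{1}{4} - -5\right) 66 = \left(\frac{1}{4} + 5\right) 66 = \frac{21}{4} \cdot 66 = \frac{693}{2}$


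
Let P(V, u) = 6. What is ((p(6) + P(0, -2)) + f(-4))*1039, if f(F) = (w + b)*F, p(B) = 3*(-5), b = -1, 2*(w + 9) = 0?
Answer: 32209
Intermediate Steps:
w = -9 (w = -9 + (1/2)*0 = -9 + 0 = -9)
p(B) = -15
f(F) = -10*F (f(F) = (-9 - 1)*F = -10*F)
((p(6) + P(0, -2)) + f(-4))*1039 = ((-15 + 6) - 10*(-4))*1039 = (-9 + 40)*1039 = 31*1039 = 32209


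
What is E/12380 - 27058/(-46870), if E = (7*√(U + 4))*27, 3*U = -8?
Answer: 13529/23435 + 63*√3/6190 ≈ 0.59493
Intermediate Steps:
U = -8/3 (U = (⅓)*(-8) = -8/3 ≈ -2.6667)
E = 126*√3 (E = (7*√(-8/3 + 4))*27 = (7*√(4/3))*27 = (7*(2*√3/3))*27 = (14*√3/3)*27 = 126*√3 ≈ 218.24)
E/12380 - 27058/(-46870) = (126*√3)/12380 - 27058/(-46870) = (126*√3)*(1/12380) - 27058*(-1/46870) = 63*√3/6190 + 13529/23435 = 13529/23435 + 63*√3/6190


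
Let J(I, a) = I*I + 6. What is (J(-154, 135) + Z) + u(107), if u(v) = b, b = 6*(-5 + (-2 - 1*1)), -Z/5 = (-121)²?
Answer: -49531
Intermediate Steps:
Z = -73205 (Z = -5*(-121)² = -5*14641 = -73205)
b = -48 (b = 6*(-5 + (-2 - 1)) = 6*(-5 - 3) = 6*(-8) = -48)
u(v) = -48
J(I, a) = 6 + I² (J(I, a) = I² + 6 = 6 + I²)
(J(-154, 135) + Z) + u(107) = ((6 + (-154)²) - 73205) - 48 = ((6 + 23716) - 73205) - 48 = (23722 - 73205) - 48 = -49483 - 48 = -49531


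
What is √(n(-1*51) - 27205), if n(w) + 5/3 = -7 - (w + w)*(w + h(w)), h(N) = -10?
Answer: I*√300921/3 ≈ 182.85*I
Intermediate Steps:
n(w) = -26/3 - 2*w*(-10 + w) (n(w) = -5/3 + (-7 - (w + w)*(w - 10)) = -5/3 + (-7 - 2*w*(-10 + w)) = -26/3 - 2*w*(-10 + w))
√(n(-1*51) - 27205) = √((-26/3 - 2*(-1*51)² + 20*(-1*51)) - 27205) = √((-26/3 - 2*(-51)² + 20*(-51)) - 27205) = √((-26/3 - 2*2601 - 1020) - 27205) = √((-26/3 - 5202 - 1020) - 27205) = √(-18692/3 - 27205) = √(-100307/3) = I*√300921/3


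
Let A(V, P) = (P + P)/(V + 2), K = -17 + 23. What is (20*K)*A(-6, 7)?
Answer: -420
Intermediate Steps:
K = 6
A(V, P) = 2*P/(2 + V) (A(V, P) = (2*P)/(2 + V) = 2*P/(2 + V))
(20*K)*A(-6, 7) = (20*6)*(2*7/(2 - 6)) = 120*(2*7/(-4)) = 120*(2*7*(-1/4)) = 120*(-7/2) = -420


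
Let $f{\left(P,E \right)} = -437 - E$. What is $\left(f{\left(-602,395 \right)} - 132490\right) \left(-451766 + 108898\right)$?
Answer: $45711847496$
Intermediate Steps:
$\left(f{\left(-602,395 \right)} - 132490\right) \left(-451766 + 108898\right) = \left(\left(-437 - 395\right) - 132490\right) \left(-451766 + 108898\right) = \left(\left(-437 - 395\right) - 132490\right) \left(-342868\right) = \left(-832 - 132490\right) \left(-342868\right) = \left(-133322\right) \left(-342868\right) = 45711847496$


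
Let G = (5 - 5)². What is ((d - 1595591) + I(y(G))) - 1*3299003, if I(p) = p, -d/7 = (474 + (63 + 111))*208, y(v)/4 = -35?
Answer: -5838222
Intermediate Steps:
G = 0 (G = 0² = 0)
y(v) = -140 (y(v) = 4*(-35) = -140)
d = -943488 (d = -7*(474 + (63 + 111))*208 = -7*(474 + 174)*208 = -4536*208 = -7*134784 = -943488)
((d - 1595591) + I(y(G))) - 1*3299003 = ((-943488 - 1595591) - 140) - 1*3299003 = (-2539079 - 140) - 3299003 = -2539219 - 3299003 = -5838222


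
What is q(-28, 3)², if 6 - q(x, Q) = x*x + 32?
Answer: 656100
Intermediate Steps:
q(x, Q) = -26 - x² (q(x, Q) = 6 - (x*x + 32) = 6 - (x² + 32) = 6 - (32 + x²) = 6 + (-32 - x²) = -26 - x²)
q(-28, 3)² = (-26 - 1*(-28)²)² = (-26 - 1*784)² = (-26 - 784)² = (-810)² = 656100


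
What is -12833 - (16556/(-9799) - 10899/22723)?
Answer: -2856947132652/222662677 ≈ -12831.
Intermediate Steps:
-12833 - (16556/(-9799) - 10899/22723) = -12833 - (16556*(-1/9799) - 10899*1/22723) = -12833 - (-16556/9799 - 10899/22723) = -12833 - 1*(-483001289/222662677) = -12833 + 483001289/222662677 = -2856947132652/222662677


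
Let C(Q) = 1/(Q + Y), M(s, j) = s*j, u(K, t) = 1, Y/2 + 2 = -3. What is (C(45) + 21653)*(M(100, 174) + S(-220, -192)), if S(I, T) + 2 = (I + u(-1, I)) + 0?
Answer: 13019208224/35 ≈ 3.7198e+8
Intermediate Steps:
Y = -10 (Y = -4 + 2*(-3) = -4 - 6 = -10)
M(s, j) = j*s
C(Q) = 1/(-10 + Q) (C(Q) = 1/(Q - 10) = 1/(-10 + Q))
S(I, T) = -1 + I (S(I, T) = -2 + ((I + 1) + 0) = -2 + ((1 + I) + 0) = -2 + (1 + I) = -1 + I)
(C(45) + 21653)*(M(100, 174) + S(-220, -192)) = (1/(-10 + 45) + 21653)*(174*100 + (-1 - 220)) = (1/35 + 21653)*(17400 - 221) = (1/35 + 21653)*17179 = (757856/35)*17179 = 13019208224/35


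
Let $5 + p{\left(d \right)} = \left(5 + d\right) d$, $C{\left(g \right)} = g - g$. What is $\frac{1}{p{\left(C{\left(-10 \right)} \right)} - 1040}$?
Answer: $- \frac{1}{1045} \approx -0.00095694$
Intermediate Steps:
$C{\left(g \right)} = 0$
$p{\left(d \right)} = -5 + d \left(5 + d\right)$ ($p{\left(d \right)} = -5 + \left(5 + d\right) d = -5 + d \left(5 + d\right)$)
$\frac{1}{p{\left(C{\left(-10 \right)} \right)} - 1040} = \frac{1}{\left(-5 + 0^{2} + 5 \cdot 0\right) - 1040} = \frac{1}{\left(-5 + 0 + 0\right) - 1040} = \frac{1}{-5 - 1040} = \frac{1}{-1045} = - \frac{1}{1045}$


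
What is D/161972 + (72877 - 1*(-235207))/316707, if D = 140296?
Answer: 23583426730/12824416551 ≈ 1.8389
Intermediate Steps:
D/161972 + (72877 - 1*(-235207))/316707 = 140296/161972 + (72877 - 1*(-235207))/316707 = 140296*(1/161972) + (72877 + 235207)*(1/316707) = 35074/40493 + 308084*(1/316707) = 35074/40493 + 308084/316707 = 23583426730/12824416551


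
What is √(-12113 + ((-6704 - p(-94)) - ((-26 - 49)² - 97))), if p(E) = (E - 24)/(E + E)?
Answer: I*√215117966/94 ≈ 156.03*I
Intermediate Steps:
p(E) = (-24 + E)/(2*E) (p(E) = (-24 + E)/((2*E)) = (-24 + E)*(1/(2*E)) = (-24 + E)/(2*E))
√(-12113 + ((-6704 - p(-94)) - ((-26 - 49)² - 97))) = √(-12113 + ((-6704 - (-24 - 94)/(2*(-94))) - ((-26 - 49)² - 97))) = √(-12113 + ((-6704 - (-1)*(-118)/(2*94)) - ((-75)² - 97))) = √(-12113 + ((-6704 - 1*59/94) - (5625 - 97))) = √(-12113 + ((-6704 - 59/94) - 1*5528)) = √(-12113 + (-630235/94 - 5528)) = √(-12113 - 1149867/94) = √(-2288489/94) = I*√215117966/94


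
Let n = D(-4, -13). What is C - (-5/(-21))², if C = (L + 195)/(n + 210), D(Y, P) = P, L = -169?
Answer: 6541/86877 ≈ 0.075290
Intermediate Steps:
n = -13
C = 26/197 (C = (-169 + 195)/(-13 + 210) = 26/197 ≈ 0.13198)
C - (-5/(-21))² = 26/197 - (-5/(-21))² = 26/197 - (-5*(-1/21))² = 26/197 - (5/21)² = 26/197 - 1*25/441 = 26/197 - 25/441 = 6541/86877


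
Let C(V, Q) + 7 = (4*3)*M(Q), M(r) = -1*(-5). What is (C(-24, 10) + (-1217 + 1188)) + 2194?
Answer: 2218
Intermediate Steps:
M(r) = 5
C(V, Q) = 53 (C(V, Q) = -7 + (4*3)*5 = -7 + 12*5 = -7 + 60 = 53)
(C(-24, 10) + (-1217 + 1188)) + 2194 = (53 + (-1217 + 1188)) + 2194 = (53 - 29) + 2194 = 24 + 2194 = 2218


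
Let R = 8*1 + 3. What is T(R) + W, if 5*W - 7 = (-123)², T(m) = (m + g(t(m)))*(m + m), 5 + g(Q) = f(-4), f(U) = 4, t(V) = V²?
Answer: 16236/5 ≈ 3247.2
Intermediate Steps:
R = 11 (R = 8 + 3 = 11)
g(Q) = -1 (g(Q) = -5 + 4 = -1)
T(m) = 2*m*(-1 + m) (T(m) = (m - 1)*(m + m) = (-1 + m)*(2*m) = 2*m*(-1 + m))
W = 15136/5 (W = 7/5 + (⅕)*(-123)² = 7/5 + (⅕)*15129 = 7/5 + 15129/5 = 15136/5 ≈ 3027.2)
T(R) + W = 2*11*(-1 + 11) + 15136/5 = 2*11*10 + 15136/5 = 220 + 15136/5 = 16236/5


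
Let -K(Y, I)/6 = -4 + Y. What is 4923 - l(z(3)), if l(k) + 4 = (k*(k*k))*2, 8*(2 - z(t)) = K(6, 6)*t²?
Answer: -10083/4 ≈ -2520.8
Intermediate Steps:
K(Y, I) = 24 - 6*Y (K(Y, I) = -6*(-4 + Y) = 24 - 6*Y)
z(t) = 2 + 3*t²/2 (z(t) = 2 - (24 - 6*6)*t²/8 = 2 - (24 - 36)*t²/8 = 2 - (-3)*t²/2 = 2 + 3*t²/2)
l(k) = -4 + 2*k³ (l(k) = -4 + (k*(k*k))*2 = -4 + (k*k²)*2 = -4 + k³*2 = -4 + 2*k³)
4923 - l(z(3)) = 4923 - (-4 + 2*(2 + (3/2)*3²)³) = 4923 - (-4 + 2*(2 + (3/2)*9)³) = 4923 - (-4 + 2*(2 + 27/2)³) = 4923 - (-4 + 2*(31/2)³) = 4923 - (-4 + 2*(29791/8)) = 4923 - (-4 + 29791/4) = 4923 - 1*29775/4 = 4923 - 29775/4 = -10083/4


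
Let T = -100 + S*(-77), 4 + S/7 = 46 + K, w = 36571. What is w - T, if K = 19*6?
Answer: 120755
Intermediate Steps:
K = 114
S = 1092 (S = -28 + 7*(46 + 114) = -28 + 7*160 = -28 + 1120 = 1092)
T = -84184 (T = -100 + 1092*(-77) = -100 - 84084 = -84184)
w - T = 36571 - 1*(-84184) = 36571 + 84184 = 120755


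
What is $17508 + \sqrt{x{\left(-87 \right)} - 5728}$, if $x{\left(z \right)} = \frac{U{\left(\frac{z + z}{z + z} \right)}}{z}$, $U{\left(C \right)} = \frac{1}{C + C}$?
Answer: $17508 + \frac{i \sqrt{173421102}}{174} \approx 17508.0 + 75.684 i$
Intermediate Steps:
$U{\left(C \right)} = \frac{1}{2 C}$
$x{\left(z \right)} = \frac{1}{2 z}$ ($x{\left(z \right)} = \frac{\frac{1}{2} \frac{1}{\left(z + z\right) \frac{1}{z + z}}}{z} = \frac{\frac{1}{2} \frac{1}{2 z \frac{1}{2 z}}}{z} = \frac{\frac{1}{2} \cdot 1^{-1}}{z} = \frac{\frac{1}{2} \cdot 1}{z} = \frac{1}{2 z}$)
$17508 + \sqrt{x{\left(-87 \right)} - 5728} = 17508 + \sqrt{\frac{1}{2 \left(-87\right)} - 5728} = 17508 + \sqrt{\frac{1}{2} \left(- \frac{1}{87}\right) - 5728} = 17508 + \sqrt{- \frac{1}{174} - 5728} = 17508 + \sqrt{- \frac{996673}{174}} = 17508 + \frac{i \sqrt{173421102}}{174}$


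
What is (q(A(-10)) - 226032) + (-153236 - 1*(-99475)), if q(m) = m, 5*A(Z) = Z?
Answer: -279795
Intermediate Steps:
A(Z) = Z/5
(q(A(-10)) - 226032) + (-153236 - 1*(-99475)) = ((⅕)*(-10) - 226032) + (-153236 - 1*(-99475)) = (-2 - 226032) + (-153236 + 99475) = -226034 - 53761 = -279795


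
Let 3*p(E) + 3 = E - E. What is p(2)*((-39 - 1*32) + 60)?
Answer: 11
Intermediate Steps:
p(E) = -1 (p(E) = -1 + (E - E)/3 = -1 + (⅓)*0 = -1 + 0 = -1)
p(2)*((-39 - 1*32) + 60) = -((-39 - 1*32) + 60) = -((-39 - 32) + 60) = -(-71 + 60) = -1*(-11) = 11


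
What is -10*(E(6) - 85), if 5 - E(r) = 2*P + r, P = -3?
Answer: 800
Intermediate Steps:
E(r) = 11 - r (E(r) = 5 - (2*(-3) + r) = 5 - (-6 + r) = 5 + (6 - r) = 11 - r)
-10*(E(6) - 85) = -10*((11 - 1*6) - 85) = -10*((11 - 6) - 85) = -10*(5 - 85) = -10*(-80) = 800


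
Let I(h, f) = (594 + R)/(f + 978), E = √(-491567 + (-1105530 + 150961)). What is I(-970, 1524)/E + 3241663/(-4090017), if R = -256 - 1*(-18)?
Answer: -3241663/4090017 - 89*I*√361534/452279034 ≈ -0.79258 - 0.00011832*I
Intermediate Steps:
R = -238 (R = -256 + 18 = -238)
E = 2*I*√361534 (E = √(-491567 - 954569) = √(-1446136) = 2*I*√361534 ≈ 1202.6*I)
I(h, f) = 356/(978 + f) (I(h, f) = (594 - 238)/(f + 978) = 356/(978 + f))
I(-970, 1524)/E + 3241663/(-4090017) = (356/(978 + 1524))/((2*I*√361534)) + 3241663/(-4090017) = (356/2502)*(-I*√361534/723068) + 3241663*(-1/4090017) = (356*(1/2502))*(-I*√361534/723068) - 3241663/4090017 = 178*(-I*√361534/723068)/1251 - 3241663/4090017 = -89*I*√361534/452279034 - 3241663/4090017 = -3241663/4090017 - 89*I*√361534/452279034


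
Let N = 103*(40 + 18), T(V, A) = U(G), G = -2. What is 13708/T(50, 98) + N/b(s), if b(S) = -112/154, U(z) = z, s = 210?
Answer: -60273/4 ≈ -15068.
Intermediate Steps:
T(V, A) = -2
b(S) = -8/11 (b(S) = -112*1/154 = -8/11)
N = 5974 (N = 103*58 = 5974)
13708/T(50, 98) + N/b(s) = 13708/(-2) + 5974/(-8/11) = 13708*(-1/2) + 5974*(-11/8) = -6854 - 32857/4 = -60273/4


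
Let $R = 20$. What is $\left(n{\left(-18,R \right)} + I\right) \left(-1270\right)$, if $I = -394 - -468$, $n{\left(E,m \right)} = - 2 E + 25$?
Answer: $-171450$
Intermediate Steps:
$n{\left(E,m \right)} = 25 - 2 E$
$I = 74$ ($I = -394 + 468 = 74$)
$\left(n{\left(-18,R \right)} + I\right) \left(-1270\right) = \left(\left(25 - -36\right) + 74\right) \left(-1270\right) = \left(\left(25 + 36\right) + 74\right) \left(-1270\right) = \left(61 + 74\right) \left(-1270\right) = 135 \left(-1270\right) = -171450$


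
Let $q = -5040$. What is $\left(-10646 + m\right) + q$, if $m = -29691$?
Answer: $-45377$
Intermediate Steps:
$\left(-10646 + m\right) + q = \left(-10646 - 29691\right) - 5040 = -40337 - 5040 = -45377$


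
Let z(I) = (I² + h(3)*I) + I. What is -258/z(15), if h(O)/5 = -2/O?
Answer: -129/95 ≈ -1.3579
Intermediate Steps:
h(O) = -10/O (h(O) = 5*(-2/O) = -10/O)
z(I) = I² - 7*I/3 (z(I) = (I² + (-10/3)*I) + I = (I² + (-10*⅓)*I) + I = (I² - 10*I/3) + I = I² - 7*I/3)
-258/z(15) = -258*1/(5*(-7 + 3*15)) = -258*1/(5*(-7 + 45)) = -258/((⅓)*15*38) = -258/190 = -258*1/190 = -129/95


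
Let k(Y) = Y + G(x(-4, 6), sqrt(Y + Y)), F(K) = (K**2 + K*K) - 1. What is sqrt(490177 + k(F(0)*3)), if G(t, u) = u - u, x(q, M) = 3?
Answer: sqrt(490174) ≈ 700.12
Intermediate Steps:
F(K) = -1 + 2*K**2 (F(K) = (K**2 + K**2) - 1 = 2*K**2 - 1 = -1 + 2*K**2)
G(t, u) = 0
k(Y) = Y (k(Y) = Y + 0 = Y)
sqrt(490177 + k(F(0)*3)) = sqrt(490177 + (-1 + 2*0**2)*3) = sqrt(490177 + (-1 + 2*0)*3) = sqrt(490177 + (-1 + 0)*3) = sqrt(490177 - 1*3) = sqrt(490177 - 3) = sqrt(490174)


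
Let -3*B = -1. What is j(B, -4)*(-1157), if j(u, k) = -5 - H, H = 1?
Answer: 6942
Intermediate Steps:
B = ⅓ (B = -⅓*(-1) = ⅓ ≈ 0.33333)
j(u, k) = -6 (j(u, k) = -5 - 1*1 = -5 - 1 = -6)
j(B, -4)*(-1157) = -6*(-1157) = 6942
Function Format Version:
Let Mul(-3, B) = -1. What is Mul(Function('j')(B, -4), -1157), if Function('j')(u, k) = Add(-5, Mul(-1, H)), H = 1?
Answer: 6942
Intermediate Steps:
B = Rational(1, 3) (B = Mul(Rational(-1, 3), -1) = Rational(1, 3) ≈ 0.33333)
Function('j')(u, k) = -6 (Function('j')(u, k) = Add(-5, Mul(-1, 1)) = Add(-5, -1) = -6)
Mul(Function('j')(B, -4), -1157) = Mul(-6, -1157) = 6942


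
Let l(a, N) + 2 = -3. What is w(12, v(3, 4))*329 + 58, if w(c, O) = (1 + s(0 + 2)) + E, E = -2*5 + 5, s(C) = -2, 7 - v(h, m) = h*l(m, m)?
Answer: -1916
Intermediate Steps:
l(a, N) = -5 (l(a, N) = -2 - 3 = -5)
v(h, m) = 7 + 5*h (v(h, m) = 7 - h*(-5) = 7 - (-5)*h = 7 + 5*h)
E = -5 (E = -10 + 5 = -5)
w(c, O) = -6 (w(c, O) = (1 - 2) - 5 = -1 - 5 = -6)
w(12, v(3, 4))*329 + 58 = -6*329 + 58 = -1974 + 58 = -1916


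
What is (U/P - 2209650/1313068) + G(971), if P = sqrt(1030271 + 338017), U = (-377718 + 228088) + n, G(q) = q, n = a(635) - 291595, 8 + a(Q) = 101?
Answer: 636389689/656534 - 36761*sqrt(9502)/9502 ≈ 592.20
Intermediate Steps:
a(Q) = 93 (a(Q) = -8 + 101 = 93)
n = -291502 (n = 93 - 291595 = -291502)
U = -441132 (U = (-377718 + 228088) - 291502 = -149630 - 291502 = -441132)
P = 12*sqrt(9502) (P = sqrt(1368288) = 12*sqrt(9502) ≈ 1169.7)
(U/P - 2209650/1313068) + G(971) = (-441132*sqrt(9502)/114024 - 2209650/1313068) + 971 = (-36761*sqrt(9502)/9502 - 2209650*1/1313068) + 971 = (-36761*sqrt(9502)/9502 - 1104825/656534) + 971 = (-1104825/656534 - 36761*sqrt(9502)/9502) + 971 = 636389689/656534 - 36761*sqrt(9502)/9502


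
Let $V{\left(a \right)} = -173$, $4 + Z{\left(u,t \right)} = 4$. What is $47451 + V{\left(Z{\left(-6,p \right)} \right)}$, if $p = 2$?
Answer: $47278$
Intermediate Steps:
$Z{\left(u,t \right)} = 0$ ($Z{\left(u,t \right)} = -4 + 4 = 0$)
$47451 + V{\left(Z{\left(-6,p \right)} \right)} = 47451 - 173 = 47278$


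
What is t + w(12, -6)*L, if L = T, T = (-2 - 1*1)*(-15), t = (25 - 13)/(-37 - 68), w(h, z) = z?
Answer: -9454/35 ≈ -270.11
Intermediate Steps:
t = -4/35 (t = 12/(-105) = 12*(-1/105) = -4/35 ≈ -0.11429)
T = 45 (T = (-2 - 1)*(-15) = -3*(-15) = 45)
L = 45
t + w(12, -6)*L = -4/35 - 6*45 = -4/35 - 270 = -9454/35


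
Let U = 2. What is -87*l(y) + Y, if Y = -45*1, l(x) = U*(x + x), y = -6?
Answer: 2043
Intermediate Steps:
l(x) = 4*x (l(x) = 2*(x + x) = 2*(2*x) = 4*x)
Y = -45
-87*l(y) + Y = -348*(-6) - 45 = -87*(-24) - 45 = 2088 - 45 = 2043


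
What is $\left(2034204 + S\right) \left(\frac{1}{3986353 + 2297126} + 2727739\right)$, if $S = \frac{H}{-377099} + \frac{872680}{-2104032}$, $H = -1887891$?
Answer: $\frac{1728965008984217524369978861603}{311593153623156342} \approx 5.5488 \cdot 10^{12}$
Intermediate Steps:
$S = \frac{455387040149}{99178545396}$ ($S = - \frac{1887891}{-377099} + \frac{872680}{-2104032} = \left(-1887891\right) \left(- \frac{1}{377099}\right) + 872680 \left(- \frac{1}{2104032}\right) = \frac{1887891}{377099} - \frac{109085}{263004} = \frac{455387040149}{99178545396} \approx 4.5916$)
$\left(2034204 + S\right) \left(\frac{1}{3986353 + 2297126} + 2727739\right) = \left(2034204 + \frac{455387040149}{99178545396}\right) \left(\frac{1}{3986353 + 2297126} + 2727739\right) = \frac{201749849145764933 \left(\frac{1}{6283479} + 2727739\right)}{99178545396} = \frac{201749849145764933}{99178545396} \cdot \frac{17139690723982}{6283479} = \frac{1728965008984217524369978861603}{311593153623156342}$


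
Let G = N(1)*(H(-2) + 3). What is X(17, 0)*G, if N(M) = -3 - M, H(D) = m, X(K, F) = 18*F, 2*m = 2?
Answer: 0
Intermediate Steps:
m = 1 (m = (½)*2 = 1)
H(D) = 1
G = -16 (G = (-3 - 1*1)*(1 + 3) = (-3 - 1)*4 = -4*4 = -16)
X(17, 0)*G = (18*0)*(-16) = 0*(-16) = 0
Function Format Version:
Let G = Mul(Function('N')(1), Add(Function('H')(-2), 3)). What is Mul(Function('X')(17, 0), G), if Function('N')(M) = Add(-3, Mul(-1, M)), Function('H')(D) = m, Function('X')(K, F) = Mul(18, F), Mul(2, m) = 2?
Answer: 0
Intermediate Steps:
m = 1 (m = Mul(Rational(1, 2), 2) = 1)
Function('H')(D) = 1
G = -16 (G = Mul(Add(-3, Mul(-1, 1)), Add(1, 3)) = Mul(Add(-3, -1), 4) = Mul(-4, 4) = -16)
Mul(Function('X')(17, 0), G) = Mul(Mul(18, 0), -16) = Mul(0, -16) = 0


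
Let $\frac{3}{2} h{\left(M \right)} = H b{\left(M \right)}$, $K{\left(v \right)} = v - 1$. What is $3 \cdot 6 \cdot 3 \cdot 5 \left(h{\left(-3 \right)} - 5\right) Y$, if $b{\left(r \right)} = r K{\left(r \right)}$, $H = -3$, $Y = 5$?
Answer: $-39150$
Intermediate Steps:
$K{\left(v \right)} = -1 + v$
$b{\left(r \right)} = r \left(-1 + r\right)$
$h{\left(M \right)} = - 2 M \left(-1 + M\right)$ ($h{\left(M \right)} = \frac{2 \left(- 3 M \left(-1 + M\right)\right)}{3} = - 2 M \left(-1 + M\right)$)
$3 \cdot 6 \cdot 3 \cdot 5 \left(h{\left(-3 \right)} - 5\right) Y = 3 \cdot 6 \cdot 3 \cdot 5 \left(2 \left(-3\right) \left(1 - -3\right) - 5\right) 5 = 18 \cdot 3 \cdot 5 \left(2 \left(-3\right) \left(1 + 3\right) - 5\right) 5 = 54 \cdot 5 \left(2 \left(-3\right) 4 - 5\right) 5 = 270 \left(-24 - 5\right) 5 = 270 \left(\left(-29\right) 5\right) = 270 \left(-145\right) = -39150$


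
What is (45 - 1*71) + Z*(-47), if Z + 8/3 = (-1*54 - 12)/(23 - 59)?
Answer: 79/6 ≈ 13.167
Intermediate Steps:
Z = -5/6 (Z = -8/3 + (-1*54 - 12)/(23 - 59) = -8/3 + (-54 - 12)/(-36) = -8/3 - 66*(-1/36) = -8/3 + 11/6 = -5/6 ≈ -0.83333)
(45 - 1*71) + Z*(-47) = (45 - 1*71) - 5/6*(-47) = (45 - 71) + 235/6 = -26 + 235/6 = 79/6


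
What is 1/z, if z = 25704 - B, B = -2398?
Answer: 1/28102 ≈ 3.5585e-5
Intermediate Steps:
z = 28102 (z = 25704 - 1*(-2398) = 25704 + 2398 = 28102)
1/z = 1/28102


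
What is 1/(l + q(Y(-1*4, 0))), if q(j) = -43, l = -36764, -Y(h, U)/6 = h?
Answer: -1/36807 ≈ -2.7169e-5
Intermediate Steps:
Y(h, U) = -6*h
1/(l + q(Y(-1*4, 0))) = 1/(-36764 - 43) = 1/(-36807) = -1/36807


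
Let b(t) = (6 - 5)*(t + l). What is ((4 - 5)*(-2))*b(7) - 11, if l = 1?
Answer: 5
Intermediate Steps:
b(t) = 1 + t (b(t) = (6 - 5)*(t + 1) = 1*(1 + t) = 1 + t)
((4 - 5)*(-2))*b(7) - 11 = ((4 - 5)*(-2))*(1 + 7) - 11 = -1*(-2)*8 - 11 = 2*8 - 11 = 16 - 11 = 5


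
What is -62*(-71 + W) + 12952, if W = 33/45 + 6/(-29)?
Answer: 7534792/435 ≈ 17321.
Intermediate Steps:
W = 229/435 (W = 33*(1/45) + 6*(-1/29) = 11/15 - 6/29 = 229/435 ≈ 0.52644)
-62*(-71 + W) + 12952 = -62*(-71 + 229/435) + 12952 = -62*(-30656/435) + 12952 = 1900672/435 + 12952 = 7534792/435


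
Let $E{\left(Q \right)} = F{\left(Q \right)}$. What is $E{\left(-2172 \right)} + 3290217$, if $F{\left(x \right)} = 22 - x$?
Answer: $3292411$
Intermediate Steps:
$E{\left(Q \right)} = 22 - Q$
$E{\left(-2172 \right)} + 3290217 = \left(22 - -2172\right) + 3290217 = \left(22 + 2172\right) + 3290217 = 2194 + 3290217 = 3292411$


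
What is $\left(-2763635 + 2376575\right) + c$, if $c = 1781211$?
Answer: $1394151$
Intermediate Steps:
$\left(-2763635 + 2376575\right) + c = \left(-2763635 + 2376575\right) + 1781211 = -387060 + 1781211 = 1394151$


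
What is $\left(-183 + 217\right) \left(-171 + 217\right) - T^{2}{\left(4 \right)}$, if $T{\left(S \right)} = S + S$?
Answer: $1500$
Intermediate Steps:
$T{\left(S \right)} = 2 S$
$\left(-183 + 217\right) \left(-171 + 217\right) - T^{2}{\left(4 \right)} = \left(-183 + 217\right) \left(-171 + 217\right) - \left(2 \cdot 4\right)^{2} = 34 \cdot 46 - 8^{2} = 1564 - 64 = 1500$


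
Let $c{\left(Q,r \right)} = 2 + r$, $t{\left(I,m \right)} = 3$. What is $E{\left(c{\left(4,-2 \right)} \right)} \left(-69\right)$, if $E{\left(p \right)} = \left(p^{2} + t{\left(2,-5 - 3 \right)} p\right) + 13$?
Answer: $-897$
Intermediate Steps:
$E{\left(p \right)} = 13 + p^{2} + 3 p$ ($E{\left(p \right)} = \left(p^{2} + 3 p\right) + 13 = 13 + p^{2} + 3 p$)
$E{\left(c{\left(4,-2 \right)} \right)} \left(-69\right) = \left(13 + \left(2 - 2\right)^{2} + 3 \left(2 - 2\right)\right) \left(-69\right) = \left(13 + 0^{2} + 3 \cdot 0\right) \left(-69\right) = \left(13 + 0 + 0\right) \left(-69\right) = 13 \left(-69\right) = -897$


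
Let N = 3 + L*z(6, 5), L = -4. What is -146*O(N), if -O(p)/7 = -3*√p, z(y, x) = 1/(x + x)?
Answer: -3066*√65/5 ≈ -4943.8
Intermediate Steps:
z(y, x) = 1/(2*x)
N = 13/5 (N = 3 - 2/5 = 3 - 4*⅒ = 3 - ⅖ = 13/5 ≈ 2.6000)
O(p) = 21*√p (O(p) = -(-21)*√p = 21*√p)
-146*O(N) = -3066*√(13/5) = -3066*√65/5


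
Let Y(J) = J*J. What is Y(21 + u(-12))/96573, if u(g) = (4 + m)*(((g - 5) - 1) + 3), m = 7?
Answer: 6912/32191 ≈ 0.21472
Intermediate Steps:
u(g) = -33 + 11*g (u(g) = (4 + 7)*(((g - 5) - 1) + 3) = 11*(((-5 + g) - 1) + 3) = 11*((-6 + g) + 3) = 11*(-3 + g) = -33 + 11*g)
Y(J) = J²
Y(21 + u(-12))/96573 = (21 + (-33 + 11*(-12)))²/96573 = (21 + (-33 - 132))²*(1/96573) = (21 - 165)²*(1/96573) = (-144)²*(1/96573) = 20736*(1/96573) = 6912/32191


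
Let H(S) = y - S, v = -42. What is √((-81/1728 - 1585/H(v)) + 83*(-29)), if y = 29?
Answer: I*√783773331/568 ≈ 49.289*I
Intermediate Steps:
H(S) = 29 - S
√((-81/1728 - 1585/H(v)) + 83*(-29)) = √((-81/1728 - 1585/(29 - 1*(-42))) + 83*(-29)) = √((-81*1/1728 - 1585/(29 + 42)) - 2407) = √((-3/64 - 1585/71) - 2407) = √(-101653/4544 - 2407) = √(-11039061/4544) = I*√783773331/568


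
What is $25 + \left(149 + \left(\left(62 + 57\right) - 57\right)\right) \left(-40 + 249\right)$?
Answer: $44124$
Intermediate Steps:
$25 + \left(149 + \left(\left(62 + 57\right) - 57\right)\right) \left(-40 + 249\right) = 25 + \left(149 + \left(119 - 57\right)\right) 209 = 25 + \left(149 + 62\right) 209 = 25 + 211 \cdot 209 = 25 + 44099 = 44124$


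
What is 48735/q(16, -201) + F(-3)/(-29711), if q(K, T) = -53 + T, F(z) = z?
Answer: -1447964823/7546594 ≈ -191.87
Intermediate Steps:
48735/q(16, -201) + F(-3)/(-29711) = 48735/(-53 - 201) - 3/(-29711) = 48735/(-254) - 3*(-1/29711) = 48735*(-1/254) + 3/29711 = -48735/254 + 3/29711 = -1447964823/7546594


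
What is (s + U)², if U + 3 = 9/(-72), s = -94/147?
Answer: 19598329/1382976 ≈ 14.171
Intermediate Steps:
s = -94/147 (s = -94*1/147 = -94/147 ≈ -0.63946)
U = -25/8 (U = -3 + 9/(-72) = -3 + 9*(-1/72) = -3 - ⅛ = -25/8 ≈ -3.1250)
(s + U)² = (-94/147 - 25/8)² = (-4427/1176)² = 19598329/1382976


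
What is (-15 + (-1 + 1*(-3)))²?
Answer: 361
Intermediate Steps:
(-15 + (-1 + 1*(-3)))² = (-15 + (-1 - 3))² = (-15 - 4)² = (-19)² = 361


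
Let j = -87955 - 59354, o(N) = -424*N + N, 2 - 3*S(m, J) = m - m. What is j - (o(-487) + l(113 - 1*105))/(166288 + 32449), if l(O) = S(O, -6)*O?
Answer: -3028547042/20559 ≈ -1.4731e+5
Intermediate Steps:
S(m, J) = ⅔ (S(m, J) = ⅔ - (m - m)/3 = ⅔ - ⅓*0 = ⅔ + 0 = ⅔)
o(N) = -423*N
l(O) = 2*O/3
j = -147309
j - (o(-487) + l(113 - 1*105))/(166288 + 32449) = -147309 - (-423*(-487) + 2*(113 - 1*105)/3)/(166288 + 32449) = -147309 - (206001 + 2*(113 - 105)/3)/198737 = -147309 - (206001 + (⅔)*8)/198737 = -147309 - (206001 + 16/3)/198737 = -147309 - 618019/(3*198737) = -147309 - 1*21311/20559 = -147309 - 21311/20559 = -3028547042/20559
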